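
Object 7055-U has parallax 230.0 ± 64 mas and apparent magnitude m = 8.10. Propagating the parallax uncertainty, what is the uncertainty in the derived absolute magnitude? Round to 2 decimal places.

M = m − 5 log₁₀ d + 5 = m + 5 log₁₀ p + 5, so ∂M/∂p = 5/(p ln 10).
σ_M = (5/ln 10) · (σ_p/p) = 2.1715 × 64/230.0 = 2.1715 × 0.27826 = 0.60424.

σ_M = 0.60 mag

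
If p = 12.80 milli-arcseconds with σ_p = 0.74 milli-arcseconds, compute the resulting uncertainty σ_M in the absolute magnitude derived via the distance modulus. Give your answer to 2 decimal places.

M = m − 5 log₁₀ d + 5 = m + 5 log₁₀ p + 5, so ∂M/∂p = 5/(p ln 10).
σ_M = (5/ln 10) · (σ_p/p) = 2.1715 × 0.74/12.80 = 2.1715 × 0.057813 = 0.12554.

σ_M = 0.13 mag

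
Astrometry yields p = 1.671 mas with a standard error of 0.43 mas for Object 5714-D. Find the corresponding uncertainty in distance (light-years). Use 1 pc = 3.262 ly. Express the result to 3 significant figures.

d = 1/p, so σ_d = σ_p / p².
σ_d = 0.000430 / (0.001671)² = 0.000430 / 0.0000027922 = 154 pc = 154 × 3.262 ly = 502.35 ly.

502 ly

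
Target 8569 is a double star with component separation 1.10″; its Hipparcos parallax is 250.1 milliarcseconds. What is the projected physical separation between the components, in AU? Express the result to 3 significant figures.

d = 1/p = 1/0.2501″ = 3.9984 pc.
At distance d (pc), an angle of θ arcsec spans θ·d AU: s = 1.10 × 3.9984 = 4.3982 AU.

4.40 AU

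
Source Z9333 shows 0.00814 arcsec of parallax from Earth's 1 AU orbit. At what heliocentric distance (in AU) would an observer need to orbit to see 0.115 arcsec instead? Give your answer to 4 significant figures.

14.13 AU

Parallax scales linearly with baseline: p ∝ B, so B = p_target / p_Earth × 1 AU.
B = 0.115 / 0.00814 = 14.128 AU.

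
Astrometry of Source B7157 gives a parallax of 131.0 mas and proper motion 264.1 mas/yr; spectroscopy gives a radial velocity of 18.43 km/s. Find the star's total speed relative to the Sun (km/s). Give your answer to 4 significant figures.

d = 1/p = 1/0.1310″ = 7.6336 pc.
μ = 264.1 mas/yr = 0.2641 ″/yr.
v_t = 4.740 μ d = 4.740 × 0.2641 × 7.6336 = 9.556 km/s.
v = √(v_r² + v_t²) = √(18.43² + 9.556²) = √430.982 = 20.76 km/s.

20.76 km/s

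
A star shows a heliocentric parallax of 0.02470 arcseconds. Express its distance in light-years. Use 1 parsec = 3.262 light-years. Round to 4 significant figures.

d = 1/p = 1/0.02470 = 40.486 pc.
In light-years: 40.486 × 3.262 = 132.07 ly.

132.1 light years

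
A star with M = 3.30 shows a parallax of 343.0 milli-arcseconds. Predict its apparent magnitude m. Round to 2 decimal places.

d = 1/p = 1/0.3430″ = 2.9155 pc.
m − M = 5 log₁₀ d − 5 = 5 log₁₀(2.9155) − 5 = 2.3236 − 5 = -2.6764.
m = M + (m − M) = 3.30 + (-2.6764) = 0.62.

m = 0.62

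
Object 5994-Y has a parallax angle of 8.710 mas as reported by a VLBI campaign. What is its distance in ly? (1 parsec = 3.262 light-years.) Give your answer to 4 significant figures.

p = 8.710 mas = 0.008710 arcsec.
d = 1/p = 1/0.008710 = 114.81 pc.
In light-years: 114.81 × 3.262 = 374.51 ly.

374.5 ly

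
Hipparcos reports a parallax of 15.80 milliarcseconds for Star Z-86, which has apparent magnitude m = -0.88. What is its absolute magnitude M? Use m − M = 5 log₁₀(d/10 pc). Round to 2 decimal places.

M = -4.89

d = 1/p = 1/0.01580″ = 63.291 pc.
m − M = 5 log₁₀(63.291) − 5 = 9.0067 − 5 = 4.0067.
M = m − (m − M) = -0.88 − 4.0067 = -4.89.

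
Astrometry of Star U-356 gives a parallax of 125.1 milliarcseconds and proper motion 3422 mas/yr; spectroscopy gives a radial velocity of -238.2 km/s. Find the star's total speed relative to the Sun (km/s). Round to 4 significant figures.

d = 1/p = 1/0.1251″ = 7.9936 pc.
μ = 3422 mas/yr = 3.422 ″/yr.
v_t = 4.740 μ d = 4.740 × 3.422 × 7.9936 = 129.66 km/s.
v = √(v_r² + v_t²) = √((-238.2)² + 129.66²) = √73551 = 271.2 km/s.

271.2 km/s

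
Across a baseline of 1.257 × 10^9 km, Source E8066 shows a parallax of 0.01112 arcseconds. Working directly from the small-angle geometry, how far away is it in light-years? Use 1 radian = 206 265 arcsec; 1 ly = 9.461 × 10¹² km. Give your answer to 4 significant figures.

θ = 0.01112″ = 0.01112/206265 = 5.3911 × 10^-8 rad.
d = B/θ = (1.257 × 10^9) / (5.3911 × 10^-8) = 2.3316 × 10^16 km = (2.3316 × 10^16) / (9.461 × 10^12) ly = 2464.4 ly.

2464 ly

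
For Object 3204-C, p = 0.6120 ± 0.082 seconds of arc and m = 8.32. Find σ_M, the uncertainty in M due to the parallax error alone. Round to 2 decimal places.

M = m − 5 log₁₀ d + 5 = m + 5 log₁₀ p + 5, so ∂M/∂p = 5/(p ln 10).
σ_M = (5/ln 10) · (σ_p/p) = 2.1715 × 0.082/0.6120 = 2.1715 × 0.13399 = 0.29096.

σ_M = 0.29 mag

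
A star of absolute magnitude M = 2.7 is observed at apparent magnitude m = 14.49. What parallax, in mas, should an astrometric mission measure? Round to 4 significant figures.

0.4385 mas

m − M = 14.49 − 2.7 = 11.79.
d = 10^((m−M)/5 + 1) = 10^3.358 = 2280.3 pc.
p = 1/d = 1/2280.3 = 0.00043854 arcsec = 0.43854 mas.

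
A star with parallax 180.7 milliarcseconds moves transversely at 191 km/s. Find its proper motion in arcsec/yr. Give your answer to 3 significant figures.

7.28 arcsec/yr

d = 1/p = 1/0.1807″ = 5.534 pc.
μ = v_t / (4.74 d) = 191 / (4.74 × 5.534) = 191 / 26.231 = 7.2815 ″/yr.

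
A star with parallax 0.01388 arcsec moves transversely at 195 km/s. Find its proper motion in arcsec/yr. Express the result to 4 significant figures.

0.5710 arcsec/yr

d = 1/p = 1/0.01388″ = 72.046 pc.
μ = v_t / (4.74 d) = 195 / (4.74 × 72.046) = 195 / 341.5 = 0.57101 ″/yr.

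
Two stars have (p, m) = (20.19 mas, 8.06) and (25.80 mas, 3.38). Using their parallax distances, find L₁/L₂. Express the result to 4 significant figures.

L₁/L₂ = 0.02193

d₁ = 1/p₁ = 1/0.02019″ = 49.529 pc; d₂ = 1/p₂ = 1/0.02580″ = 38.76 pc.
M₁ = m₁ − 5 log₁₀ d₁ + 5 = 8.06 − 8.4743 + 5 = 4.5857.
M₂ = 3.38 − 7.9419 + 5 = 0.4381.
L₁/L₂ = 10^(0.4(M₂ − M₁)) = 10^(0.4 × (-4.1476)) = 10^(-1.65904) = 0.021926.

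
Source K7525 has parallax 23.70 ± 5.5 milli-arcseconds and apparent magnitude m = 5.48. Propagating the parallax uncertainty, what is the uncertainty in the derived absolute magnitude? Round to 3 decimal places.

σ_M = 0.504 mag

M = m − 5 log₁₀ d + 5 = m + 5 log₁₀ p + 5, so ∂M/∂p = 5/(p ln 10).
σ_M = (5/ln 10) · (σ_p/p) = 2.1715 × 5.5/23.70 = 2.1715 × 0.23207 = 0.50394.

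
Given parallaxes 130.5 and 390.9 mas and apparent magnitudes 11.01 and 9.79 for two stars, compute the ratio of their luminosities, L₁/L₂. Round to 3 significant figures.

d₁ = 1/p₁ = 1/0.1305″ = 7.6628 pc; d₂ = 1/p₂ = 1/0.3909″ = 2.5582 pc.
M₁ = m₁ − 5 log₁₀ d₁ + 5 = 11.01 − 4.4219 + 5 = 11.5881.
M₂ = 9.79 − 2.0397 + 5 = 12.7503.
L₁/L₂ = 10^(0.4(M₂ − M₁)) = 10^(0.4 × 1.1622) = 10^0.46488 = 2.9166.

L₁/L₂ = 2.92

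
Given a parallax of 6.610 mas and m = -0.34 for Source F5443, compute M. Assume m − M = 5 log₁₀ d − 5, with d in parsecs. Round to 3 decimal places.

d = 1/p = 1/0.006610″ = 151.29 pc.
m − M = 5 log₁₀(151.29) − 5 = 10.8991 − 5 = 5.8991.
M = m − (m − M) = -0.34 − 5.8991 = -6.239.

M = -6.239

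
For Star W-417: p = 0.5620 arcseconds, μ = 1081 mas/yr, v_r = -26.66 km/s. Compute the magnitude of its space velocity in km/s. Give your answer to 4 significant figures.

d = 1/p = 1/0.5620″ = 1.7794 pc.
μ = 1081 mas/yr = 1.081 ″/yr.
v_t = 4.740 μ d = 4.740 × 1.081 × 1.7794 = 9.1175 km/s.
v = √(v_r² + v_t²) = √((-26.66)² + 9.1175²) = √793.884 = 28.176 km/s.

28.18 km/s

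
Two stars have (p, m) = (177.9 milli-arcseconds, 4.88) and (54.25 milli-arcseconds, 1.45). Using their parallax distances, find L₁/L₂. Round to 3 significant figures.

L₁/L₂ = 0.00395

d₁ = 1/p₁ = 1/0.1779″ = 5.6211 pc; d₂ = 1/p₂ = 1/0.05425″ = 18.433 pc.
M₁ = m₁ − 5 log₁₀ d₁ + 5 = 4.88 − 3.7491 + 5 = 6.1309.
M₂ = 1.45 − 6.3280 + 5 = 0.1220.
L₁/L₂ = 10^(0.4(M₂ − M₁)) = 10^(0.4 × (-6.0089)) = 10^(-2.40356) = 0.0039486.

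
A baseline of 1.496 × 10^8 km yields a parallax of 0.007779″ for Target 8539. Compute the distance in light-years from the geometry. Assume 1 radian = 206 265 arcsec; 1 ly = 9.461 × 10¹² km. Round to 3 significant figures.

θ = 0.007779″ = 0.007779/206265 = 3.7714 × 10^-8 rad.
d = B/θ = (1.496 × 10^8) / (3.7714 × 10^-8) = 3.9667 × 10^15 km = (3.9667 × 10^15) / (9.461 × 10^12) ly = 419.27 ly.

419 ly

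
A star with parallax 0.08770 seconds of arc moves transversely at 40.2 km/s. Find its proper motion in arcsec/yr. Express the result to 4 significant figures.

0.7438 arcsec/yr

d = 1/p = 1/0.08770″ = 11.403 pc.
μ = v_t / (4.74 d) = 40.2 / (4.74 × 11.403) = 40.2 / 54.05 = 0.74376 ″/yr.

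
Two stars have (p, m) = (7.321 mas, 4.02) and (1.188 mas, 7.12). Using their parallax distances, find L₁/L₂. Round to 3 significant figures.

L₁/L₂ = 0.458

d₁ = 1/p₁ = 1/0.007321″ = 136.59 pc; d₂ = 1/p₂ = 1/0.001188″ = 841.75 pc.
M₁ = m₁ − 5 log₁₀ d₁ + 5 = 4.02 − 10.6771 + 5 = -1.6571.
M₂ = 7.12 − 14.6259 + 5 = -2.5059.
L₁/L₂ = 10^(0.4(M₂ − M₁)) = 10^(0.4 × (-0.8488)) = 10^(-0.33952) = 0.45759.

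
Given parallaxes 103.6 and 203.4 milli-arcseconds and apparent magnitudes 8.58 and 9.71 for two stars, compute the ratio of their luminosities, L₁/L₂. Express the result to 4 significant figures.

d₁ = 1/p₁ = 1/0.1036″ = 9.6525 pc; d₂ = 1/p₂ = 1/0.2034″ = 4.9164 pc.
M₁ = m₁ − 5 log₁₀ d₁ + 5 = 8.58 − 4.9232 + 5 = 8.6568.
M₂ = 9.71 − 3.4582 + 5 = 11.2518.
L₁/L₂ = 10^(0.4(M₂ − M₁)) = 10^(0.4 × 2.5950) = 10^1.03800 = 10.914.

L₁/L₂ = 10.91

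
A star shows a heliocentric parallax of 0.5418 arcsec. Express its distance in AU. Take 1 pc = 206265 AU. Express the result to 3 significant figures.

381000 AU

d = 1/p = 1/0.5418 = 1.8457 pc.
In AU: 1.8457 × 206265 = 3.8070 × 10^5 AU.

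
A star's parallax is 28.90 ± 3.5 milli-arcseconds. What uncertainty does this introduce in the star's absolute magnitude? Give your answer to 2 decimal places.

M = m − 5 log₁₀ d + 5 = m + 5 log₁₀ p + 5, so ∂M/∂p = 5/(p ln 10).
σ_M = (5/ln 10) · (σ_p/p) = 2.1715 × 3.5/28.90 = 2.1715 × 0.12111 = 0.26299.

σ_M = 0.26 mag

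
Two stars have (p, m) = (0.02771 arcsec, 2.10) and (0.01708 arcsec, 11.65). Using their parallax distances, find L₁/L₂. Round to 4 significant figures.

d₁ = 1/p₁ = 1/0.02771″ = 36.088 pc; d₂ = 1/p₂ = 1/0.01708″ = 58.548 pc.
M₁ = m₁ − 5 log₁₀ d₁ + 5 = 2.10 − 7.7868 + 5 = -0.6868.
M₂ = 11.65 − 8.8376 + 5 = 7.8124.
L₁/L₂ = 10^(0.4(M₂ − M₁)) = 10^(0.4 × 8.4992) = 10^3.39968 = 2510.

L₁/L₂ = 2510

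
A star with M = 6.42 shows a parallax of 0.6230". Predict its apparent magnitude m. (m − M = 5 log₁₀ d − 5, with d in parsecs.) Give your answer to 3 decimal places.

m = 2.448

d = 1/p = 1/0.6230″ = 1.6051 pc.
m − M = 5 log₁₀ d − 5 = 5 log₁₀(1.6051) − 5 = 1.0275 − 5 = -3.9725.
m = M + (m − M) = 6.42 + (-3.9725) = 2.448.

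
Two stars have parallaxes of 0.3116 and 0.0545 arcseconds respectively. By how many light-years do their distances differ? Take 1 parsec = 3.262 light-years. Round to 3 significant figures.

d_A = 1/0.3116″ = 3.2092 pc; d_B = 1/0.05450″ = 18.349 pc.
|d_B − d_A| = |18.349 − 3.2092| = 15.14 pc = 15.14 × 3.262 ly = 49.387 ly.

49.4 ly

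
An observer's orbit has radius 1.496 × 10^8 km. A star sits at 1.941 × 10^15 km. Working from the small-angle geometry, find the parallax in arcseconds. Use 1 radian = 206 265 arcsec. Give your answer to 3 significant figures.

0.0159 arcsec

θ ≈ B/d = (1.496 × 10^8) / (1.941 × 10^15) = 7.7074 × 10^-8 rad.
In arcseconds: 7.7074 × 10^-8 × 206265 = 0.015898″.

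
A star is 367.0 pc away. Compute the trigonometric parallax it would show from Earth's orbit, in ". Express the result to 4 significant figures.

p = 1/d = 1/367 = 0.0027248 arcsec.

0.002725 "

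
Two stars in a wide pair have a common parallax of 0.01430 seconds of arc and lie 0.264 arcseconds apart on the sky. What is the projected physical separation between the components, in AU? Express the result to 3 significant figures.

d = 1/p = 1/0.01430″ = 69.93 pc.
At distance d (pc), an angle of θ arcsec spans θ·d AU: s = 0.264 × 69.93 = 18.462 AU.

18.5 AU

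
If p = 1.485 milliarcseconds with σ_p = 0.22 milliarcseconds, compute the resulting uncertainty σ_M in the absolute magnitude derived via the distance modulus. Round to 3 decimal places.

σ_M = 0.322 mag

M = m − 5 log₁₀ d + 5 = m + 5 log₁₀ p + 5, so ∂M/∂p = 5/(p ln 10).
σ_M = (5/ln 10) · (σ_p/p) = 2.1715 × 0.22/1.485 = 2.1715 × 0.14815 = 0.32171.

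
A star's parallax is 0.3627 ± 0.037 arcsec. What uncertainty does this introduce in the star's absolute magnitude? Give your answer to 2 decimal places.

M = m − 5 log₁₀ d + 5 = m + 5 log₁₀ p + 5, so ∂M/∂p = 5/(p ln 10).
σ_M = (5/ln 10) · (σ_p/p) = 2.1715 × 0.037/0.3627 = 2.1715 × 0.10201 = 0.22151.

σ_M = 0.22 mag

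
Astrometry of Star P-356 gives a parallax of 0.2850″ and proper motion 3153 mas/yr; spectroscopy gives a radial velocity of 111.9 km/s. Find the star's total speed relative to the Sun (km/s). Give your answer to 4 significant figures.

123.6 km/s

d = 1/p = 1/0.2850″ = 3.5088 pc.
μ = 3153 mas/yr = 3.153 ″/yr.
v_t = 4.740 μ d = 4.740 × 3.153 × 3.5088 = 52.44 km/s.
v = √(v_r² + v_t²) = √(111.9² + 52.44²) = √15271.6 = 123.58 km/s.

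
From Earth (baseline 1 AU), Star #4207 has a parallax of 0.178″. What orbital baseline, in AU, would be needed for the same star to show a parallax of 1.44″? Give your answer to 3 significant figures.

8.09 AU

Parallax scales linearly with baseline: p ∝ B, so B = p_target / p_Earth × 1 AU.
B = 1.44 / 0.178 = 8.0899 AU.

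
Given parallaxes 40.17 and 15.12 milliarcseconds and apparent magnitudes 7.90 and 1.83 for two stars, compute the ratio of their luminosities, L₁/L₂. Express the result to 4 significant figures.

L₁/L₂ = 0.0005288

d₁ = 1/p₁ = 1/0.04017″ = 24.894 pc; d₂ = 1/p₂ = 1/0.01512″ = 66.138 pc.
M₁ = m₁ − 5 log₁₀ d₁ + 5 = 7.90 − 6.9805 + 5 = 5.9195.
M₂ = 1.83 − 9.1023 + 5 = -2.2723.
L₁/L₂ = 10^(0.4(M₂ − M₁)) = 10^(0.4 × (-8.1918)) = 10^(-3.27672) = 0.00052879.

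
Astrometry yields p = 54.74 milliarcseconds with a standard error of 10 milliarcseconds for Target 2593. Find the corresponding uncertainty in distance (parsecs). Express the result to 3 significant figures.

3.34 pc

d = 1/p, so σ_d = σ_p / p².
σ_d = 0.0100 / (0.05474)² = 0.0100 / 0.0029965 = 3.3372 pc.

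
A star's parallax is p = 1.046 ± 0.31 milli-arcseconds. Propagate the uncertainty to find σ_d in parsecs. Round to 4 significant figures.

283.3 pc

d = 1/p, so σ_d = σ_p / p².
σ_d = 0.000310 / (0.001046)² = 0.000310 / 0.0000010941 = 283.34 pc.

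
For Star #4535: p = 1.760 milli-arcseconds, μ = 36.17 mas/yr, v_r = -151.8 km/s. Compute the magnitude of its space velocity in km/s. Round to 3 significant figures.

d = 1/p = 1/0.001760″ = 568.18 pc.
μ = 36.17 mas/yr = 0.03617 ″/yr.
v_t = 4.740 μ d = 4.740 × 0.03617 × 568.18 = 97.412 km/s.
v = √(v_r² + v_t²) = √((-151.8)² + 97.412²) = √32532.3 = 180.37 km/s.

180 km/s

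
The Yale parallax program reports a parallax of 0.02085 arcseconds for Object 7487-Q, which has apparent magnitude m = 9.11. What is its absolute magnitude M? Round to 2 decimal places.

d = 1/p = 1/0.02085″ = 47.962 pc.
m − M = 5 log₁₀(47.962) − 5 = 8.4045 − 5 = 3.4045.
M = m − (m − M) = 9.11 − 3.4045 = 5.71.

M = 5.71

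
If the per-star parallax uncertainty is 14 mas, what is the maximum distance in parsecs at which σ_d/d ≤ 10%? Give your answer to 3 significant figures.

7.14 pc

σ_d/d = σ_p/p, so the condition is σ_p/p ≤ 0.10, i.e. p ≥ σ_p/0.10.
p_min = 14/0.10 = 140 mas = 0.14 arcsec.
d_max = 1/p_min = 1/0.14 = 7.1429 pc.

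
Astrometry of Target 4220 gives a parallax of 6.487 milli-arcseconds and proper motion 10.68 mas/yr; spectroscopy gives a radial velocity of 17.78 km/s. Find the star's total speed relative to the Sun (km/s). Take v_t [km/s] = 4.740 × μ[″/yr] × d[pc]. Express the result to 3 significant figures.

19.4 km/s

d = 1/p = 1/0.006487″ = 154.15 pc.
μ = 10.68 mas/yr = 0.01068 ″/yr.
v_t = 4.740 μ d = 4.740 × 0.01068 × 154.15 = 7.8036 km/s.
v = √(v_r² + v_t²) = √(17.78² + 7.8036²) = √377.025 = 19.417 km/s.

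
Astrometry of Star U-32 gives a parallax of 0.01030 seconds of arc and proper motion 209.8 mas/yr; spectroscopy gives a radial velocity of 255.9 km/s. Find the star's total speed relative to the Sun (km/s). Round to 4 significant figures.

d = 1/p = 1/0.01030″ = 97.087 pc.
μ = 209.8 mas/yr = 0.2098 ″/yr.
v_t = 4.740 μ d = 4.740 × 0.2098 × 97.087 = 96.548 km/s.
v = √(v_r² + v_t²) = √(255.9² + 96.548²) = √74806.3 = 273.51 km/s.

273.5 km/s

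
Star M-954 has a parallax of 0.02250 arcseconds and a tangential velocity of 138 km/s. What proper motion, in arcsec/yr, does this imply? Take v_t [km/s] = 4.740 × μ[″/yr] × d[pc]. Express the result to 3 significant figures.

d = 1/p = 1/0.02250″ = 44.444 pc.
μ = v_t / (4.74 d) = 138 / (4.74 × 44.444) = 138 / 210.66 = 0.65508 ″/yr.

0.655 arcsec/yr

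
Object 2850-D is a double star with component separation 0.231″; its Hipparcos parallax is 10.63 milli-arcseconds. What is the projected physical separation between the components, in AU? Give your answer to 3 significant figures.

21.7 AU

d = 1/p = 1/0.01063″ = 94.073 pc.
At distance d (pc), an angle of θ arcsec spans θ·d AU: s = 0.231 × 94.073 = 21.731 AU.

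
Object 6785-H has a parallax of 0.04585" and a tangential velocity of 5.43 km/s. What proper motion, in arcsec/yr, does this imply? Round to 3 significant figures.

d = 1/p = 1/0.04585″ = 21.81 pc.
μ = v_t / (4.74 d) = 5.43 / (4.74 × 21.81) = 5.43 / 103.38 = 0.052525 ″/yr.

0.0525 arcsec/yr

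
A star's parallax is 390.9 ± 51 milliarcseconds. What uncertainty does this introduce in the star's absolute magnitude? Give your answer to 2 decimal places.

M = m − 5 log₁₀ d + 5 = m + 5 log₁₀ p + 5, so ∂M/∂p = 5/(p ln 10).
σ_M = (5/ln 10) · (σ_p/p) = 2.1715 × 51/390.9 = 2.1715 × 0.13047 = 0.28332.

σ_M = 0.28 mag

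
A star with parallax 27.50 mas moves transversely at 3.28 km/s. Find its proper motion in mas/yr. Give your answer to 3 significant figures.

d = 1/p = 1/0.02750″ = 36.364 pc.
μ = v_t / (4.74 d) = 3.28 / (4.74 × 36.364) = 3.28 / 172.37 = 0.019029 ″/yr = 19.029 mas/yr.

19.0 mas/yr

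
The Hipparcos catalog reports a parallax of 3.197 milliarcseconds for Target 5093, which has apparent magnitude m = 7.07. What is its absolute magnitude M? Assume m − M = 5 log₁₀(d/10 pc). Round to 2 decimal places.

M = -0.41

d = 1/p = 1/0.003197″ = 312.79 pc.
m − M = 5 log₁₀(312.79) − 5 = 12.4763 − 5 = 7.4763.
M = m − (m − M) = 7.07 − 7.4763 = -0.41.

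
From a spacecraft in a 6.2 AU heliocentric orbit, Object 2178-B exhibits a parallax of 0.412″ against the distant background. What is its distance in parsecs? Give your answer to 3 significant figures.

With baseline B (in AU) and parallax p (in arcsec), d = B/p parsecs.
d = 6.2 / 0.412 = 15.049 pc.

15.0 pc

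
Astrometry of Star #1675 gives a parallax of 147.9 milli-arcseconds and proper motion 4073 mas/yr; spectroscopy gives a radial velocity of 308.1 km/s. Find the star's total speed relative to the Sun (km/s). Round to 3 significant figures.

335 km/s

d = 1/p = 1/0.1479″ = 6.7613 pc.
μ = 4073 mas/yr = 4.073 ″/yr.
v_t = 4.740 μ d = 4.740 × 4.073 × 6.7613 = 130.53 km/s.
v = √(v_r² + v_t²) = √(308.1² + 130.53²) = √111964 = 334.61 km/s.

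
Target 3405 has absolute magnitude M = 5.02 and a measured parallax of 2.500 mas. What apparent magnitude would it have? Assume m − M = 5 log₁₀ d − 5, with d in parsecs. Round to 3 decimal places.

m = 13.030

d = 1/p = 1/0.002500″ = 400 pc.
m − M = 5 log₁₀ d − 5 = 5 log₁₀(400) − 5 = 13.0103 − 5 = 8.0103.
m = M + (m − M) = 5.02 + 8.0103 = 13.030.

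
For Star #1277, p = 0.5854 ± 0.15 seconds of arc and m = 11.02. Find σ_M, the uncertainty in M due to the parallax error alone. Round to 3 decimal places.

M = m − 5 log₁₀ d + 5 = m + 5 log₁₀ p + 5, so ∂M/∂p = 5/(p ln 10).
σ_M = (5/ln 10) · (σ_p/p) = 2.1715 × 0.15/0.5854 = 2.1715 × 0.25624 = 0.55643.

σ_M = 0.556 mag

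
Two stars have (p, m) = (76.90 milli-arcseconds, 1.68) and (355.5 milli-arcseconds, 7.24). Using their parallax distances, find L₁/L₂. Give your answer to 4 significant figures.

L₁/L₂ = 3580

d₁ = 1/p₁ = 1/0.07690″ = 13.004 pc; d₂ = 1/p₂ = 1/0.3555″ = 2.8129 pc.
M₁ = m₁ − 5 log₁₀ d₁ + 5 = 1.68 − 5.5704 + 5 = 1.1096.
M₂ = 7.24 − 2.2458 + 5 = 9.9942.
L₁/L₂ = 10^(0.4(M₂ − M₁)) = 10^(0.4 × 8.8846) = 10^3.55384 = 3579.6.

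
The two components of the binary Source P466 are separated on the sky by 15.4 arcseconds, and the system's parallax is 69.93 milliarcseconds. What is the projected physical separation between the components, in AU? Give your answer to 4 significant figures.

220.2 AU

d = 1/p = 1/0.06993″ = 14.3 pc.
At distance d (pc), an angle of θ arcsec spans θ·d AU: s = 15.4 × 14.3 = 220.22 AU.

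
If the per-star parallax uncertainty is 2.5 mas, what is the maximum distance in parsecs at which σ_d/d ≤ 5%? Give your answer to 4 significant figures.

20.00 pc

σ_d/d = σ_p/p, so the condition is σ_p/p ≤ 0.05, i.e. p ≥ σ_p/0.05.
p_min = 2.5/0.05 = 50 mas = 0.05 arcsec.
d_max = 1/p_min = 1/0.05 = 20 pc.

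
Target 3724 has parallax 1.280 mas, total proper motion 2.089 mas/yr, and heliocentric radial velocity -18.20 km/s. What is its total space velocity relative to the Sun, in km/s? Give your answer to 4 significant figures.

d = 1/p = 1/0.001280″ = 781.25 pc.
μ = 2.089 mas/yr = 0.002089 ″/yr.
v_t = 4.740 μ d = 4.740 × 0.002089 × 781.25 = 7.7358 km/s.
v = √(v_r² + v_t²) = √((-18.20)² + 7.7358²) = √391.083 = 19.776 km/s.

19.78 km/s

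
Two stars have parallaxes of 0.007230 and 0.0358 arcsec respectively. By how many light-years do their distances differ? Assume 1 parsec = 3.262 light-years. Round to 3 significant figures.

d_A = 1/0.007230″ = 138.31 pc; d_B = 1/0.03580″ = 27.933 pc.
|d_B − d_A| = |27.933 − 138.31| = 110.38 pc = 110.38 × 3.262 ly = 360.06 ly.

360 ly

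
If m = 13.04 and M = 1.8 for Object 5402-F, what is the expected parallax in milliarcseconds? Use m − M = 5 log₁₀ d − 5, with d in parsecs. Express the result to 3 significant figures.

m − M = 13.04 − 1.8 = 11.24.
d = 10^((m−M)/5 + 1) = 10^3.248 = 1770.1 pc.
p = 1/d = 1/1770.1 = 0.00056494 arcsec = 0.56494 mas.

0.565 mas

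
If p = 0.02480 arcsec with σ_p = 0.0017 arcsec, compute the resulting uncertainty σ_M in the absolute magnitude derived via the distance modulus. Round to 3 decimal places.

σ_M = 0.149 mag

M = m − 5 log₁₀ d + 5 = m + 5 log₁₀ p + 5, so ∂M/∂p = 5/(p ln 10).
σ_M = (5/ln 10) · (σ_p/p) = 2.1715 × 0.0017/0.02480 = 2.1715 × 0.068548 = 0.14885.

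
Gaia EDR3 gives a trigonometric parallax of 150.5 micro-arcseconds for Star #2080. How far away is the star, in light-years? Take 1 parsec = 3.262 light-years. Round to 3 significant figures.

p = 150.5 micro-arcseconds = 0.0001505 arcsec.
d = 1/p = 1/0.0001505 = 6644.5 pc.
In light-years: 6644.5 × 3.262 = 21674 ly.

21700 light years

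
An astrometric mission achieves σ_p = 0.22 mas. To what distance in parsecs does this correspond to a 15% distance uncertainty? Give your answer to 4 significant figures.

σ_d/d = σ_p/p, so the condition is σ_p/p ≤ 0.15, i.e. p ≥ σ_p/0.15.
p_min = 0.22/0.15 = 1.4667 mas = 0.0014667 arcsec.
d_max = 1/p_min = 1/0.0014667 = 681.8 pc.

681.8 pc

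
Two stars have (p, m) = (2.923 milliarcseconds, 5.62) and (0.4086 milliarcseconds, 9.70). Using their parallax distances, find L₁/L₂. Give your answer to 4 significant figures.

d₁ = 1/p₁ = 1/0.002923″ = 342.11 pc; d₂ = 1/p₂ = 1/0.0004086″ = 2447.4 pc.
M₁ = m₁ − 5 log₁₀ d₁ + 5 = 5.62 − 12.6708 + 5 = -2.0508.
M₂ = 9.70 − 16.9435 + 5 = -2.2435.
L₁/L₂ = 10^(0.4(M₂ − M₁)) = 10^(0.4 × (-0.1927)) = 10^(-0.07708) = 0.83738.

L₁/L₂ = 0.8374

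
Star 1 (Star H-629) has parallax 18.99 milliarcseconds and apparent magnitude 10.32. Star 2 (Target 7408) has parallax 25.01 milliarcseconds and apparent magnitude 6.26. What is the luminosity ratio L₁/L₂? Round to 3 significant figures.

L₁/L₂ = 0.0412

d₁ = 1/p₁ = 1/0.01899″ = 52.659 pc; d₂ = 1/p₂ = 1/0.02501″ = 39.984 pc.
M₁ = m₁ − 5 log₁₀ d₁ + 5 = 10.32 − 8.6074 + 5 = 6.7126.
M₂ = 6.26 − 8.0094 + 5 = 3.2506.
L₁/L₂ = 10^(0.4(M₂ − M₁)) = 10^(0.4 × (-3.4620)) = 10^(-1.38480) = 0.041229.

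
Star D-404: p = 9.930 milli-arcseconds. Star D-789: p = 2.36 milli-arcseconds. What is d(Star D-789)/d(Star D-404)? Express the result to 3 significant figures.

Since d = 1/p, d_B/d_A = p_A/p_B.
= 9.930 / 2.36 = 4.2076.

4.21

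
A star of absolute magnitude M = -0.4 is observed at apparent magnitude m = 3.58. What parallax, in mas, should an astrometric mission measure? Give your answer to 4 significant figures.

m − M = 3.58 − (-0.4) = 3.98.
d = 10^((m−M)/5 + 1) = 10^1.796 = 62.517 pc.
p = 1/d = 1/62.517 = 0.015996 arcsec = 15.996 mas.

16.00 mas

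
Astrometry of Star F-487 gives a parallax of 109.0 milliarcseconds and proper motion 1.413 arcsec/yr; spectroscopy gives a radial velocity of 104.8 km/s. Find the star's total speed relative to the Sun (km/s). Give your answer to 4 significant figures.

121.5 km/s

d = 1/p = 1/0.1090″ = 9.1743 pc.
v_t = 4.740 μ d = 4.740 × 1.413 × 9.1743 = 61.446 km/s.
v = √(v_r² + v_t²) = √(104.8² + 61.446²) = √14758.7 = 121.49 km/s.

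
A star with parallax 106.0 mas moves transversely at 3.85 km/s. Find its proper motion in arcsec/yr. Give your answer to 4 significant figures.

d = 1/p = 1/0.1060″ = 9.434 pc.
μ = v_t / (4.74 d) = 3.85 / (4.74 × 9.434) = 3.85 / 44.717 = 0.086097 ″/yr.

0.08610 arcsec/yr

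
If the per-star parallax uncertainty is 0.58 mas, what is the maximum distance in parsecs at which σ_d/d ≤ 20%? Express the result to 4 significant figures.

344.8 pc

σ_d/d = σ_p/p, so the condition is σ_p/p ≤ 0.20, i.e. p ≥ σ_p/0.20.
p_min = 0.58/0.20 = 2.9 mas = 0.0029 arcsec.
d_max = 1/p_min = 1/0.0029 = 344.83 pc.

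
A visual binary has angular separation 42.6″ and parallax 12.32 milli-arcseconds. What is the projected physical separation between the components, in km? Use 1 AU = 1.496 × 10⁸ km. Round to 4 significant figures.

5.173 × 10^11 km

d = 1/p = 1/0.01232″ = 81.169 pc.
At distance d (pc), an angle of θ arcsec spans θ·d AU: s = 42.6 × 81.169 = 3457.8 AU.
= 3457.8 × 1.496 × 10⁸ km = 5.1729 × 10^11 km.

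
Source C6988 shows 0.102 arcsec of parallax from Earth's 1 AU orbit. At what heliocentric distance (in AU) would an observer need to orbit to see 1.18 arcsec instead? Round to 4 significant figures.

Parallax scales linearly with baseline: p ∝ B, so B = p_target / p_Earth × 1 AU.
B = 1.18 / 0.102 = 11.569 AU.

11.57 AU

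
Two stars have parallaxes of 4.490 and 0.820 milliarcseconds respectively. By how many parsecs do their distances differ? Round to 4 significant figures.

996.8 pc

d_A = 1/0.004490″ = 222.72 pc; d_B = 1/0.0008200″ = 1219.5 pc.
|d_B − d_A| = |1219.5 − 222.72| = 996.78 pc.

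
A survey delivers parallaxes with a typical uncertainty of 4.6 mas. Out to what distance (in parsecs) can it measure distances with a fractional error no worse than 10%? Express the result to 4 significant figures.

σ_d/d = σ_p/p, so the condition is σ_p/p ≤ 0.10, i.e. p ≥ σ_p/0.10.
p_min = 4.6/0.10 = 46 mas = 0.046 arcsec.
d_max = 1/p_min = 1/0.046 = 21.739 pc.

21.74 pc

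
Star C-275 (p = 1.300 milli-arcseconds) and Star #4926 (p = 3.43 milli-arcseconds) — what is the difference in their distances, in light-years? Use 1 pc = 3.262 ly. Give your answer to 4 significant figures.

d_A = 1/0.001300″ = 769.23 pc; d_B = 1/0.003430″ = 291.55 pc.
|d_B − d_A| = |291.55 − 769.23| = 477.68 pc = 477.68 × 3.262 ly = 1558.2 ly.

1558 ly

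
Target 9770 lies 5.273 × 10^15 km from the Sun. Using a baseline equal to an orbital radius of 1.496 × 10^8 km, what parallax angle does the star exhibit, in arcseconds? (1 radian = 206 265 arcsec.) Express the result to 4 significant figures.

θ ≈ B/d = (1.496 × 10^8) / (5.273 × 10^15) = 2.8371 × 10^-8 rad.
In arcseconds: 2.8371 × 10^-8 × 206265 = 0.0058519″.

0.005852 arcsec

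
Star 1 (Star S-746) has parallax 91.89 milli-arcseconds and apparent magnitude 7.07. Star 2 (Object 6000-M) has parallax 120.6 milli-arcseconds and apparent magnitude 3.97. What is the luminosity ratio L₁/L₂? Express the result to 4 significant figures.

d₁ = 1/p₁ = 1/0.09189″ = 10.883 pc; d₂ = 1/p₂ = 1/0.1206″ = 8.2919 pc.
M₁ = m₁ − 5 log₁₀ d₁ + 5 = 7.07 − 5.1837 + 5 = 6.8863.
M₂ = 3.97 − 4.5933 + 5 = 4.3767.
L₁/L₂ = 10^(0.4(M₂ − M₁)) = 10^(0.4 × (-2.5096)) = 10^(-1.00384) = 0.09912.

L₁/L₂ = 0.09912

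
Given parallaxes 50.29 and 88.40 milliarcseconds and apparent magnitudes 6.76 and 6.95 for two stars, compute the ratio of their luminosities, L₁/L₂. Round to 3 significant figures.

d₁ = 1/p₁ = 1/0.05029″ = 19.885 pc; d₂ = 1/p₂ = 1/0.08840″ = 11.312 pc.
M₁ = m₁ − 5 log₁₀ d₁ + 5 = 6.76 − 6.4926 + 5 = 5.2674.
M₂ = 6.95 − 5.2677 + 5 = 6.6823.
L₁/L₂ = 10^(0.4(M₂ − M₁)) = 10^(0.4 × 1.4149) = 10^0.56596 = 3.681.

L₁/L₂ = 3.68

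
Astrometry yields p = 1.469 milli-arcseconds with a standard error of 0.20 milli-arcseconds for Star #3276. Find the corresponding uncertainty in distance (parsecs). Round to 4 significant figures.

92.68 pc

d = 1/p, so σ_d = σ_p / p².
σ_d = 0.000200 / (0.001469)² = 0.000200 / 0.000002158 = 92.678 pc.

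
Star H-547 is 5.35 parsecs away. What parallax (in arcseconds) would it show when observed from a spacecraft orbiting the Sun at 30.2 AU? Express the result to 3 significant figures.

5.64 arcsec

p (arcsec) = B (AU) / d (pc).
p = 30.2 / 5.35 = 5.6449 arcsec.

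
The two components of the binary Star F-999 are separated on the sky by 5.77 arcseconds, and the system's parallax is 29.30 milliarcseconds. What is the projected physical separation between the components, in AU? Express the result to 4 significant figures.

196.9 AU

d = 1/p = 1/0.02930″ = 34.13 pc.
At distance d (pc), an angle of θ arcsec spans θ·d AU: s = 5.77 × 34.13 = 196.93 AU.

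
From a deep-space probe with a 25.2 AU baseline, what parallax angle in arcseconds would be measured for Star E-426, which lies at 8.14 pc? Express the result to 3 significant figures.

3.10 arcsec

p (arcsec) = B (AU) / d (pc).
p = 25.2 / 8.14 = 3.0958 arcsec.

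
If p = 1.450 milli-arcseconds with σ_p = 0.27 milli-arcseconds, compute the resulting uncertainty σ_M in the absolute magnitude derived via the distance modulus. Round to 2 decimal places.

σ_M = 0.40 mag

M = m − 5 log₁₀ d + 5 = m + 5 log₁₀ p + 5, so ∂M/∂p = 5/(p ln 10).
σ_M = (5/ln 10) · (σ_p/p) = 2.1715 × 0.27/1.450 = 2.1715 × 0.18621 = 0.40436.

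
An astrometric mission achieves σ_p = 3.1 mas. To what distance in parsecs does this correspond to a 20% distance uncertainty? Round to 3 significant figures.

64.5 pc

σ_d/d = σ_p/p, so the condition is σ_p/p ≤ 0.20, i.e. p ≥ σ_p/0.20.
p_min = 3.1/0.20 = 15.5 mas = 0.0155 arcsec.
d_max = 1/p_min = 1/0.0155 = 64.516 pc.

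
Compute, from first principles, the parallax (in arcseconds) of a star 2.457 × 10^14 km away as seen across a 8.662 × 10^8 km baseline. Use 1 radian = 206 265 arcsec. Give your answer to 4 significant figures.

θ ≈ B/d = (8.662 × 10^8) / (2.457 × 10^14) = 3.5254 × 10^-6 rad.
In arcseconds: 3.5254 × 10^-6 × 206265 = 0.72717″.

0.7272 arcsec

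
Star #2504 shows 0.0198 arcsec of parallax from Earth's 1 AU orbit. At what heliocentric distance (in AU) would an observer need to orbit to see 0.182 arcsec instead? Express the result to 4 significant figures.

Parallax scales linearly with baseline: p ∝ B, so B = p_target / p_Earth × 1 AU.
B = 0.182 / 0.0198 = 9.1919 AU.

9.192 AU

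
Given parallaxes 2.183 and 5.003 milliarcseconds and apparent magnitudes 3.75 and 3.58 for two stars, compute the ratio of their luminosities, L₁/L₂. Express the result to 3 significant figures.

d₁ = 1/p₁ = 1/0.002183″ = 458.09 pc; d₂ = 1/p₂ = 1/0.005003″ = 199.88 pc.
M₁ = m₁ − 5 log₁₀ d₁ + 5 = 3.75 − 13.3048 + 5 = -4.5548.
M₂ = 3.58 − 11.5038 + 5 = -2.9238.
L₁/L₂ = 10^(0.4(M₂ − M₁)) = 10^(0.4 × 1.6310) = 10^0.65240 = 4.4916.

L₁/L₂ = 4.49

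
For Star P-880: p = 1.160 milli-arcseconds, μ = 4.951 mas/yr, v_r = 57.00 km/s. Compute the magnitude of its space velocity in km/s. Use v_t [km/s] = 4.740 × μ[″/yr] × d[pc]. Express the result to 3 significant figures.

d = 1/p = 1/0.001160″ = 862.07 pc.
μ = 4.951 mas/yr = 0.004951 ″/yr.
v_t = 4.740 μ d = 4.740 × 0.004951 × 862.07 = 20.231 km/s.
v = √(v_r² + v_t²) = √(57.00² + 20.231²) = √3658.29 = 60.484 km/s.

60.5 km/s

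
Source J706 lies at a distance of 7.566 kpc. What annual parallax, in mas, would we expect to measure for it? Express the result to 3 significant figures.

d = 7.566 kpc = 7566 pc.
p = 1/d = 1/7566 = 0.00013217 arcsec.
= 0.00013217 × 1000 = 0.13217 mas.

0.132 mas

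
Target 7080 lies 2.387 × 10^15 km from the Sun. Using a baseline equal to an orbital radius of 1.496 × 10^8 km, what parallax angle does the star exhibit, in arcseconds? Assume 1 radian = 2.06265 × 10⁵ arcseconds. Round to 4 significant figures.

θ ≈ B/d = (1.496 × 10^8) / (2.387 × 10^15) = 6.2673 × 10^-8 rad.
In arcseconds: 6.2673 × 10^-8 × 206265 = 0.012927″.

0.01293 arcsec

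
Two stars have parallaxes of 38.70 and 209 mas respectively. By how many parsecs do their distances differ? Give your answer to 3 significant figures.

d_A = 1/0.03870″ = 25.84 pc; d_B = 1/0.2090″ = 4.7847 pc.
|d_B − d_A| = |4.7847 − 25.84| = 21.055 pc.

21.1 pc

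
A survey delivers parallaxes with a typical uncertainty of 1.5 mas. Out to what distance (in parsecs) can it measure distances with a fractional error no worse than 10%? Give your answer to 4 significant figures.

σ_d/d = σ_p/p, so the condition is σ_p/p ≤ 0.10, i.e. p ≥ σ_p/0.10.
p_min = 1.5/0.10 = 15 mas = 0.015 arcsec.
d_max = 1/p_min = 1/0.015 = 66.667 pc.

66.67 pc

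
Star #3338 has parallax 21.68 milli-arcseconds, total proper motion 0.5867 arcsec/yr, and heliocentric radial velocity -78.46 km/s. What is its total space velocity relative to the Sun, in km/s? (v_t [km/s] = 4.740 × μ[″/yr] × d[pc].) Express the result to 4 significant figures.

150.4 km/s

d = 1/p = 1/0.02168″ = 46.125 pc.
v_t = 4.740 μ d = 4.740 × 0.5867 × 46.125 = 128.27 km/s.
v = √(v_r² + v_t²) = √((-78.46)² + 128.27²) = √22609.2 = 150.36 km/s.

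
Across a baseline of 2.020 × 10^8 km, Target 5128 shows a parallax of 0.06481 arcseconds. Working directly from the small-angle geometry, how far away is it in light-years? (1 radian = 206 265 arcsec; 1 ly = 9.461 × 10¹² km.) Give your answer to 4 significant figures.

67.95 ly

θ = 0.06481″ = 0.06481/206265 = 3.1421 × 10^-7 rad.
d = B/θ = (2.020 × 10^8) / (3.1421 × 10^-7) = 6.4288 × 10^14 km = (6.4288 × 10^14) / (9.461 × 10^12) ly = 67.951 ly.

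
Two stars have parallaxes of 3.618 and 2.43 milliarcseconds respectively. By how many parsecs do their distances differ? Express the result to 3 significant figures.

135 pc

d_A = 1/0.003618″ = 276.4 pc; d_B = 1/0.002430″ = 411.52 pc.
|d_B − d_A| = |411.52 − 276.4| = 135.12 pc.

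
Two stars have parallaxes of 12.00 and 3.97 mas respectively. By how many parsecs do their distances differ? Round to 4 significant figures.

d_A = 1/0.01200″ = 83.333 pc; d_B = 1/0.003970″ = 251.89 pc.
|d_B − d_A| = |251.89 − 83.333| = 168.56 pc.

168.6 pc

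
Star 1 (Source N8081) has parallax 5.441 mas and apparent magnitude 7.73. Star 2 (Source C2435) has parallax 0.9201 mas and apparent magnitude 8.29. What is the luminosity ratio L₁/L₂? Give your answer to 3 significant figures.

d₁ = 1/p₁ = 1/0.005441″ = 183.79 pc; d₂ = 1/p₂ = 1/0.0009201″ = 1086.8 pc.
M₁ = m₁ − 5 log₁₀ d₁ + 5 = 7.73 − 11.3216 + 5 = 1.4084.
M₂ = 8.29 − 15.1807 + 5 = -1.8907.
L₁/L₂ = 10^(0.4(M₂ − M₁)) = 10^(0.4 × (-3.2991)) = 10^(-1.31964) = 0.047903.

L₁/L₂ = 0.0479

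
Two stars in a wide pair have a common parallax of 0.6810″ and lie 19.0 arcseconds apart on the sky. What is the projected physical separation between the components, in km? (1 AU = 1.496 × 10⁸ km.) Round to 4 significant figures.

4.174 × 10^9 km

d = 1/p = 1/0.6810″ = 1.4684 pc.
At distance d (pc), an angle of θ arcsec spans θ·d AU: s = 19.0 × 1.4684 = 27.9 AU.
= 27.9 × 1.496 × 10⁸ km = 4.1738 × 10^9 km.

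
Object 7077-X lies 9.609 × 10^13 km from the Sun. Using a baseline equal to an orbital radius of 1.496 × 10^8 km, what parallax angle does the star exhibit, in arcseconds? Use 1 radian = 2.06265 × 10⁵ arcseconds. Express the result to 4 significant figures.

0.3211 arcsec

θ ≈ B/d = (1.496 × 10^8) / (9.609 × 10^13) = 1.5569 × 10^-6 rad.
In arcseconds: 1.5569 × 10^-6 × 206265 = 0.32113″.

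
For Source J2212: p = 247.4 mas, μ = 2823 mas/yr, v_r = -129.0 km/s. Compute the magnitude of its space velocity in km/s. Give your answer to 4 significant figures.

d = 1/p = 1/0.2474″ = 4.042 pc.
μ = 2823 mas/yr = 2.823 ″/yr.
v_t = 4.740 μ d = 4.740 × 2.823 × 4.042 = 54.086 km/s.
v = √(v_r² + v_t²) = √((-129.0)² + 54.086²) = √19566.3 = 139.88 km/s.

139.9 km/s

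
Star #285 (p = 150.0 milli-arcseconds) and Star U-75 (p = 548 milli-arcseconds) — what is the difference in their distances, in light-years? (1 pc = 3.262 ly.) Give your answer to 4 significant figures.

d_A = 1/0.1500″ = 6.6667 pc; d_B = 1/0.5480″ = 1.8248 pc.
|d_B − d_A| = |1.8248 − 6.6667| = 4.8419 pc = 4.8419 × 3.262 ly = 15.794 ly.

15.79 ly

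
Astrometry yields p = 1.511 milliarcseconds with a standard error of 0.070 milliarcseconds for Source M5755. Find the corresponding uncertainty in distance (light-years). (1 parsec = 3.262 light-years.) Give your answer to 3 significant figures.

d = 1/p, so σ_d = σ_p / p².
σ_d = 0.0000700 / (0.001511)² = 0.0000700 / 0.0000022831 = 30.66 pc = 30.66 × 3.262 ly = 100.01 ly.

100 ly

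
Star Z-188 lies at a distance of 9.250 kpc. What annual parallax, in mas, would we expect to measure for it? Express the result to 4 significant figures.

0.1081 mas

d = 9.250 kpc = 9250 pc.
p = 1/d = 1/9250 = 0.00010811 arcsec.
= 0.00010811 × 1000 = 0.10811 mas.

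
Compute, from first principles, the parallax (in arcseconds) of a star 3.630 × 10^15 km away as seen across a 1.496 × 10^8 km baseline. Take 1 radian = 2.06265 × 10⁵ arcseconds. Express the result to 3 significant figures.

θ ≈ B/d = (1.496 × 10^8) / (3.630 × 10^15) = 4.1212 × 10^-8 rad.
In arcseconds: 4.1212 × 10^-8 × 206265 = 0.0085006″.

0.00850 arcsec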